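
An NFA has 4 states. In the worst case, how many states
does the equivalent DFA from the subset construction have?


Subset construction: one DFA state per subset of NFA states.
2^4 = 16

16


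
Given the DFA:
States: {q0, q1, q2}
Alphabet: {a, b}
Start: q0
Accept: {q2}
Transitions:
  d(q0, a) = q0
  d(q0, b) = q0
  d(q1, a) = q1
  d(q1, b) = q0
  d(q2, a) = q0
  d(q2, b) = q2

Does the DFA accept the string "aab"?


Trace: q0 -> q0 -> q0 -> q0
Final state: q0
Accept states: {q2}

No, rejected (final state q0 is not an accept state)


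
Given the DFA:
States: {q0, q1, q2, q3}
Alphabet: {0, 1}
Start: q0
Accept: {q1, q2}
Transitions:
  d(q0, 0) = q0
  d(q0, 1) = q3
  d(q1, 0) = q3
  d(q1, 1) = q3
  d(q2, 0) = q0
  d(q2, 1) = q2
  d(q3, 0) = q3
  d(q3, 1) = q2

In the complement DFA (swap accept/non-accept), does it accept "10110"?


Trace: q0 -> q3 -> q3 -> q2 -> q2 -> q0
Final: q0
Original accept: {q1, q2}
Complement: q0 is not in original accept

Yes, complement accepts (original rejects)


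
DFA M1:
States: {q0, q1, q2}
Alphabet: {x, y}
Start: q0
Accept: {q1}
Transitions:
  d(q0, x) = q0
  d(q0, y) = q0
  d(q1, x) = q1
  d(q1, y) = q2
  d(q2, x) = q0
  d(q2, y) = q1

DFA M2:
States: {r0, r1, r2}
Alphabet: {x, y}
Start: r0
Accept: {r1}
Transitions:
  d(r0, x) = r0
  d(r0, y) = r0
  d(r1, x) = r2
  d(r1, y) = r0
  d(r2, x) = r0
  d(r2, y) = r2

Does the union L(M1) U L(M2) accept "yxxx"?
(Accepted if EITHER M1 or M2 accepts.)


M1: final=q0 accepted=False
M2: final=r0 accepted=False

No, union rejects (neither accepts)


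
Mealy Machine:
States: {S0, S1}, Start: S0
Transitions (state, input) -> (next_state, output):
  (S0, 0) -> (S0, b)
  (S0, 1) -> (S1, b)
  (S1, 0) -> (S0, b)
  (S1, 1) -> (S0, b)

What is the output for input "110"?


Step-by-step:
  (S0, 1) -> (S1, b)
  (S1, 1) -> (S0, b)
  (S0, 0) -> (S0, b)

"bbb"


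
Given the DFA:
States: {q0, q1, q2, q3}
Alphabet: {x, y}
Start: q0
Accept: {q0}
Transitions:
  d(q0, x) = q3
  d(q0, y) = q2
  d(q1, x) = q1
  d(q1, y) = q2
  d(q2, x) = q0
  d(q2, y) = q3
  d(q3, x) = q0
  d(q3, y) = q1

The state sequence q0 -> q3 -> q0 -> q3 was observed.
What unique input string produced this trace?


Trace back each transition to find the symbol:
  q0 --[x]--> q3
  q3 --[x]--> q0
  q0 --[x]--> q3

"xxx"


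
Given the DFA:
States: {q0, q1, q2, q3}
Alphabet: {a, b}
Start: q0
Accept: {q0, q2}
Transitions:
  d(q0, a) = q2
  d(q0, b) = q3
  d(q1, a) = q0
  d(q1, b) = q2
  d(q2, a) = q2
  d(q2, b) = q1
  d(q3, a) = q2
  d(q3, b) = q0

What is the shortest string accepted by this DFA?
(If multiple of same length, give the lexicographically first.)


BFS by string length (lex-first path to each state shown):
  len 0: q0<-""
Found accept state at length 0.

"" (empty string)


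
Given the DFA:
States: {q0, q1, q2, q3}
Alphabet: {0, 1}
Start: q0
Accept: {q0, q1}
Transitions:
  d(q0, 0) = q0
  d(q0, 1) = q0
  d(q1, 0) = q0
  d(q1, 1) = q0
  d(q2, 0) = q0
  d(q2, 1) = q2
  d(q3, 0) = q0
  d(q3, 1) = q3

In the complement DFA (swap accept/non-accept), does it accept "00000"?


Trace: q0 -> q0 -> q0 -> q0 -> q0 -> q0
Final: q0
Original accept: {q0, q1}
Complement: q0 is in original accept

No, complement rejects (original accepts)


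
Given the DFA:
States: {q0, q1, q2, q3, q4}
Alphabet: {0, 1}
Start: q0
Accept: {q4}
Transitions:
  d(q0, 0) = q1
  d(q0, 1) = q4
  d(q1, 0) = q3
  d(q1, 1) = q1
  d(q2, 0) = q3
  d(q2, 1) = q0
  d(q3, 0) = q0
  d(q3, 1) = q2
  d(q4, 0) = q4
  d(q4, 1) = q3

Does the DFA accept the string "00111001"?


Trace: q0 -> q1 -> q3 -> q2 -> q0 -> q4 -> q4 -> q4 -> q3
Final state: q3
Accept states: {q4}

No, rejected (final state q3 is not an accept state)


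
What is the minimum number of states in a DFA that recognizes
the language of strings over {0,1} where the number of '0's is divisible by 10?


States track (count of '0') mod 10.
Need 10 states: one per remainder 0..9; accept = remainder 0.

10


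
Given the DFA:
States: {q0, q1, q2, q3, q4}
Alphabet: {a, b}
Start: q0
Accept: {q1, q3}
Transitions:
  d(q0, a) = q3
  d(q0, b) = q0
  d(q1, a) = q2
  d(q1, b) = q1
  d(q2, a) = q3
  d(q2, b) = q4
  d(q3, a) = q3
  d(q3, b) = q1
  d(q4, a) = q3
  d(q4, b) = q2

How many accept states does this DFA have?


Accept states listed: {q1, q3}
Counting: q1(1) q3(2)

2


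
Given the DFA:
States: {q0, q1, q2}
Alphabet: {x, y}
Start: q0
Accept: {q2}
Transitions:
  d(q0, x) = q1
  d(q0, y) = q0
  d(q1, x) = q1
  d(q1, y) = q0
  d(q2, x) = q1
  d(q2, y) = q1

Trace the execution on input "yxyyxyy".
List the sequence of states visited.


Input: yxyyxyy
d(q0, y) = q0
d(q0, x) = q1
d(q1, y) = q0
d(q0, y) = q0
d(q0, x) = q1
d(q1, y) = q0
d(q0, y) = q0


q0 -> q0 -> q1 -> q0 -> q0 -> q1 -> q0 -> q0


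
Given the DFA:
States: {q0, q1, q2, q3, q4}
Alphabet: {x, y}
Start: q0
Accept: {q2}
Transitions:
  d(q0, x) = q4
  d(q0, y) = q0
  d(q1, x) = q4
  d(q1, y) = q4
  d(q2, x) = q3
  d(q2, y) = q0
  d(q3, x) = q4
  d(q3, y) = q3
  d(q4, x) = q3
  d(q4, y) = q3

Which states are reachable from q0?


BFS from q0:
  layer 0: {q0}
  layer 1: {q4}
  layer 2: {q3}

{q0, q3, q4}


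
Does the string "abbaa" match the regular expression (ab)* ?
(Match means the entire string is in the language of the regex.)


|string| = 5; first = 'a'; last = 'a'

No, "abbaa" does not match (ab)*


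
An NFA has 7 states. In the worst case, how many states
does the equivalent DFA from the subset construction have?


Subset construction: one DFA state per subset of NFA states.
2^7 = 128

128


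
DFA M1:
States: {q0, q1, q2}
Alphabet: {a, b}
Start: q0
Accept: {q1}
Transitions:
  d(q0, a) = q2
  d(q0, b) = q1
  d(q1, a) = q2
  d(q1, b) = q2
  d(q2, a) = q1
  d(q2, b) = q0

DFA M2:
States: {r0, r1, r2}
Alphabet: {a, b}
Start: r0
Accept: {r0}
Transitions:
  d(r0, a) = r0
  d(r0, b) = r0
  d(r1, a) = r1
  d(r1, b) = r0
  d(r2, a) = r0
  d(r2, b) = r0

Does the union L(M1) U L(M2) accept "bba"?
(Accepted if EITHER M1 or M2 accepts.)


M1: final=q1 accepted=True
M2: final=r0 accepted=True

Yes, union accepts


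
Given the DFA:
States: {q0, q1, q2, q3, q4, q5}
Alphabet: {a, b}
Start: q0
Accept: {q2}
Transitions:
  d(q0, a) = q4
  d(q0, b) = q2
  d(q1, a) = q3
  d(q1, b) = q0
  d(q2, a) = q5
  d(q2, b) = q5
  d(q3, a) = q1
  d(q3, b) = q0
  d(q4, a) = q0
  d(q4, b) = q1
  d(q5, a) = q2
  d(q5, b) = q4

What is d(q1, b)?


Looking up transition d(q1, b)

q0


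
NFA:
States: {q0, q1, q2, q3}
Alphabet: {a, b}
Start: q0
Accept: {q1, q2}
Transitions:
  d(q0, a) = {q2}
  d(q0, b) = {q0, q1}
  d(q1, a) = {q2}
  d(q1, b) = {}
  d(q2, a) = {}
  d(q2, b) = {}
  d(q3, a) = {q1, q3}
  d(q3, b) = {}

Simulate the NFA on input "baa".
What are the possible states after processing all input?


Start: {q0}
  --b--> {q0, q1}
  --a--> {q2}
  --a--> {}

{} (empty set, no valid transitions)


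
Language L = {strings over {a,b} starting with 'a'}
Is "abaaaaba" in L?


first symbol = 'a'

Yes, "abaaaaba" is in L


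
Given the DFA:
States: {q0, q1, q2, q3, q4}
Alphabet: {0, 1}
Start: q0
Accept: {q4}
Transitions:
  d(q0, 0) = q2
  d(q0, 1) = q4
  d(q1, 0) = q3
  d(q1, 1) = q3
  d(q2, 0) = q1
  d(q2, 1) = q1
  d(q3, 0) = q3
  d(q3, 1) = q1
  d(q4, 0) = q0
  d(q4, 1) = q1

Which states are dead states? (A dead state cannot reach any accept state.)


Forward reachability from each state:
  q0 -> reaches accept state q4 (live)
  q1 -> reaches {q1, q3}, no accept state (dead)
  q2 -> reaches {q1, q2, q3}, no accept state (dead)
  q3 -> reaches {q1, q3}, no accept state (dead)
  q4 -> reaches accept state q4 (live)

{q1, q2, q3}


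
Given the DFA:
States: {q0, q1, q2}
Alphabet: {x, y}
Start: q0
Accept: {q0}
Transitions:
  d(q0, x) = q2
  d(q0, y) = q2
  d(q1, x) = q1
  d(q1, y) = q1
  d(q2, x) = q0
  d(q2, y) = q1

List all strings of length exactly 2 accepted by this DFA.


All strings of length 2: 4 total
Accepted: 2

"xx", "yx"


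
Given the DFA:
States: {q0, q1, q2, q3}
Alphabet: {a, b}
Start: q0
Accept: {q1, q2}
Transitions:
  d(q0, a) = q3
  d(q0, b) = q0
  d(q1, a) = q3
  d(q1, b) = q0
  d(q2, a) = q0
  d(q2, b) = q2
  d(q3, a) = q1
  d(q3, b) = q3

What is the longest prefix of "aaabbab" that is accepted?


Run the DFA, marking each prefix where the state is accepting:
  "" -> q0 [reject]
  "a" -> q3 [reject]
  "aa" -> q1 [accept]
  "aaa" -> q3 [reject]
  "aaab" -> q3 [reject]
  "aaabb" -> q3 [reject]
  "aaabba" -> q1 [accept]
  "aaabbab" -> q0 [reject]

"aaabba"


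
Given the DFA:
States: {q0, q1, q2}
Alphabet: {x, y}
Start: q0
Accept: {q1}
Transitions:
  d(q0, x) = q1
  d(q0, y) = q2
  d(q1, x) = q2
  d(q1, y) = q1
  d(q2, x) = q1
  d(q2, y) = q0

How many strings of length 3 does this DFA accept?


Enumerating all length-3 strings:
  "xxx" -> q1 [accept]
  "xxy" -> q0 [reject]
  "xyx" -> q2 [reject]
  "xyy" -> q1 [accept]
  "yxx" -> q2 [reject]
  "yxy" -> q1 [accept]
  "yyx" -> q1 [accept]
  "yyy" -> q2 [reject]

4 out of 8


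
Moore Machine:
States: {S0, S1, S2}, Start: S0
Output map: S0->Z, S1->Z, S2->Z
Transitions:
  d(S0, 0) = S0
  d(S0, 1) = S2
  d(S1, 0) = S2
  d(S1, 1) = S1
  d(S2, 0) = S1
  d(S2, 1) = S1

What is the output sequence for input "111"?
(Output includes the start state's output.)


Start: S0 (output Z)
  --1--> S2 (output Z)
  --1--> S1 (output Z)
  --1--> S1 (output Z)

"ZZZZ"


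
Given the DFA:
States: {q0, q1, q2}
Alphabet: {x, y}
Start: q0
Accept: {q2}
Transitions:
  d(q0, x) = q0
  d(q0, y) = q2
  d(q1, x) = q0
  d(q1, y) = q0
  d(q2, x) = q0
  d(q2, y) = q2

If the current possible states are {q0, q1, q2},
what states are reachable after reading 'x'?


Apply transition on 'x' from each current state:
  d(q0, x) = q0
  d(q1, x) = q0
  d(q2, x) = q0

{q0}


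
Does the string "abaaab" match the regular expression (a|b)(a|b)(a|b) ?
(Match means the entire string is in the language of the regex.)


|string| = 6; first = 'a'; last = 'b'

No, "abaaab" does not match (a|b)(a|b)(a|b)


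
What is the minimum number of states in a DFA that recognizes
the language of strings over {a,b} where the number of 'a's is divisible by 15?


States track (count of 'a') mod 15.
Need 15 states: one per remainder 0..14; accept = remainder 0.

15


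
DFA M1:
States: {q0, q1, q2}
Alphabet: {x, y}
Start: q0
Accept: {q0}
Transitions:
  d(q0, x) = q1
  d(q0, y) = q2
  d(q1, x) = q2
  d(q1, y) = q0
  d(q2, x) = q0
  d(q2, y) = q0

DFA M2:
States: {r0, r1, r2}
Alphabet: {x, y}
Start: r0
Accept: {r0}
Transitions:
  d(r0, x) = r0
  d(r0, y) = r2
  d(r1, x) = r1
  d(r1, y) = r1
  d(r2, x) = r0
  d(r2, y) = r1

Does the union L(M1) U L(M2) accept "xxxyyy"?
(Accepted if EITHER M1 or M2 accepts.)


M1: final=q2 accepted=False
M2: final=r1 accepted=False

No, union rejects (neither accepts)


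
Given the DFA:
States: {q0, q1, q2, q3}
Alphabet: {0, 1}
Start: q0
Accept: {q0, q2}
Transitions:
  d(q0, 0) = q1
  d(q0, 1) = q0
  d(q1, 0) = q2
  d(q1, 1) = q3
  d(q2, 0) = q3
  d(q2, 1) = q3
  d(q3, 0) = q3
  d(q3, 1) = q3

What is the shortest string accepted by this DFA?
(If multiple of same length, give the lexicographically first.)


BFS by string length (lex-first path to each state shown):
  len 0: q0<-""
Found accept state at length 0.

"" (empty string)


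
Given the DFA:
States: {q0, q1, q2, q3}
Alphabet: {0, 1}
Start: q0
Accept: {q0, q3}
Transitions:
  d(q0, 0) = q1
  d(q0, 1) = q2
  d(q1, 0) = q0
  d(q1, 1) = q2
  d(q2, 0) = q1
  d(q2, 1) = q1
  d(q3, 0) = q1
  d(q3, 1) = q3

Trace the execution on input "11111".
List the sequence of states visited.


Input: 11111
d(q0, 1) = q2
d(q2, 1) = q1
d(q1, 1) = q2
d(q2, 1) = q1
d(q1, 1) = q2


q0 -> q2 -> q1 -> q2 -> q1 -> q2


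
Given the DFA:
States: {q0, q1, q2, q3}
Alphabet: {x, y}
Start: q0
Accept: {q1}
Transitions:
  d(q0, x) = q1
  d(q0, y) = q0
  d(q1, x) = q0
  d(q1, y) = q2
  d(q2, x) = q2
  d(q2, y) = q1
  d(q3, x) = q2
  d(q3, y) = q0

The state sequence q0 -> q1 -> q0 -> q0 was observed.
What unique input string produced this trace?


Trace back each transition to find the symbol:
  q0 --[x]--> q1
  q1 --[x]--> q0
  q0 --[y]--> q0

"xxy"


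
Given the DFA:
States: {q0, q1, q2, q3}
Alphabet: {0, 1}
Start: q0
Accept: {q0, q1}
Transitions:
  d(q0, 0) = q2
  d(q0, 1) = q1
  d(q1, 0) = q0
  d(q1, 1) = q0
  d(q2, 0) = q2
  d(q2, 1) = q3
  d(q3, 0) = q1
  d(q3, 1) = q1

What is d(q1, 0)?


Looking up transition d(q1, 0)

q0


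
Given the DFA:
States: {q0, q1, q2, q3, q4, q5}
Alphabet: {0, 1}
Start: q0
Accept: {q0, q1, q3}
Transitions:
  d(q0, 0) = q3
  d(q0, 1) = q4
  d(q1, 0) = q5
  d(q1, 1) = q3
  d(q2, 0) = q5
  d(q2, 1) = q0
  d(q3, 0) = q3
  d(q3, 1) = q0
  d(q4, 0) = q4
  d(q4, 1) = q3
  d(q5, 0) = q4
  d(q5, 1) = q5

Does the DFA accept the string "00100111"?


Trace: q0 -> q3 -> q3 -> q0 -> q3 -> q3 -> q0 -> q4 -> q3
Final state: q3
Accept states: {q0, q1, q3}

Yes, accepted (final state q3 is an accept state)


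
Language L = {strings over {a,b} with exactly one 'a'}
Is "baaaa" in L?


count('a') = 4

No, "baaaa" is not in L


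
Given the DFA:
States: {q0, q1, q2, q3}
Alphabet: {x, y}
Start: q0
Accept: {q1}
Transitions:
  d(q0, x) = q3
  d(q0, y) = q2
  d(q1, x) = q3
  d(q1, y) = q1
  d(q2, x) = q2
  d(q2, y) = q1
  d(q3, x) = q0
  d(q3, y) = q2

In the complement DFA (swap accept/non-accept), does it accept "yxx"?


Trace: q0 -> q2 -> q2 -> q2
Final: q2
Original accept: {q1}
Complement: q2 is not in original accept

Yes, complement accepts (original rejects)


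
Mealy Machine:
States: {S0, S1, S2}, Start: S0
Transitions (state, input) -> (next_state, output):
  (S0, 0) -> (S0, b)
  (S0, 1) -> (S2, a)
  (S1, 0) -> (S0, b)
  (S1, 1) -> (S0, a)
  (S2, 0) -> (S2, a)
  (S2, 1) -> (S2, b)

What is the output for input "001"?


Step-by-step:
  (S0, 0) -> (S0, b)
  (S0, 0) -> (S0, b)
  (S0, 1) -> (S2, a)

"bba"


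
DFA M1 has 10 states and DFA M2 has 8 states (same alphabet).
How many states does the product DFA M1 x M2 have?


Product construction pairs every M1 state with every M2 state.
10 * 8 = 80

80


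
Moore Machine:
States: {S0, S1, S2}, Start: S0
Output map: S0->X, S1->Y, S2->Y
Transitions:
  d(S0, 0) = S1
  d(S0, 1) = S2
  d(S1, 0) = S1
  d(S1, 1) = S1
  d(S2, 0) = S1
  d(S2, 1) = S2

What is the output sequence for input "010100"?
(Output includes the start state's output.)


Start: S0 (output X)
  --0--> S1 (output Y)
  --1--> S1 (output Y)
  --0--> S1 (output Y)
  --1--> S1 (output Y)
  --0--> S1 (output Y)
  --0--> S1 (output Y)

"XYYYYYY"


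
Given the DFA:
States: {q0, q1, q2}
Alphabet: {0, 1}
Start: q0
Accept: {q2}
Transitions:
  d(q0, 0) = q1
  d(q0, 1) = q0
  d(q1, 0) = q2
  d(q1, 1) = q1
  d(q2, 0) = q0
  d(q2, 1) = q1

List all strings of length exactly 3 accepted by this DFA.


All strings of length 3: 8 total
Accepted: 2

"010", "100"


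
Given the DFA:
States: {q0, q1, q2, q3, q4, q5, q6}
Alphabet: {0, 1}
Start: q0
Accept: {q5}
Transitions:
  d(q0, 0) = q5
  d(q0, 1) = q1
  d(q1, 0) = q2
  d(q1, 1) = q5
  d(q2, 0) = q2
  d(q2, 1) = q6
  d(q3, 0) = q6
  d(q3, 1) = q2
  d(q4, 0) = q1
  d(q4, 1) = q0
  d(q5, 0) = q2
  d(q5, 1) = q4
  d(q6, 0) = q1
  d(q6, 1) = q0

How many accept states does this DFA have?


Accept states listed: {q5}
Counting: q5(1)

1


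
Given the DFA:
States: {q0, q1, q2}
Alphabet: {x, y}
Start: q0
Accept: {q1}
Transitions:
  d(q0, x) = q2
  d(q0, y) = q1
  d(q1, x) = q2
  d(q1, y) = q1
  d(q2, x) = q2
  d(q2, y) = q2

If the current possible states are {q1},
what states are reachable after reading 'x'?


Apply transition on 'x' from each current state:
  d(q1, x) = q2

{q2}


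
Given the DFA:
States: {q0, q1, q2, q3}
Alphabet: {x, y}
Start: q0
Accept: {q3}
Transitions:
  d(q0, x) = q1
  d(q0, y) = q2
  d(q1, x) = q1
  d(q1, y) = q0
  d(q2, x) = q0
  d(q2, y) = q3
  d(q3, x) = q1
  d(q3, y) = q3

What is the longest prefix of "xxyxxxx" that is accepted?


Run the DFA, marking each prefix where the state is accepting:
  "" -> q0 [reject]
  "x" -> q1 [reject]
  "xx" -> q1 [reject]
  "xxy" -> q0 [reject]
  "xxyx" -> q1 [reject]
  "xxyxx" -> q1 [reject]
  "xxyxxx" -> q1 [reject]
  "xxyxxxx" -> q1 [reject]

No prefix is accepted


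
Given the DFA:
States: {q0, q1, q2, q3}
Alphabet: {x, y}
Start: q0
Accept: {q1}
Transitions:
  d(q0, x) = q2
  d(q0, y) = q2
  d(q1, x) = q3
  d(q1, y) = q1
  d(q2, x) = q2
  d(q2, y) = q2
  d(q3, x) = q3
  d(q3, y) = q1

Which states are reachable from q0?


BFS from q0:
  layer 0: {q0}
  layer 1: {q2}

{q0, q2}


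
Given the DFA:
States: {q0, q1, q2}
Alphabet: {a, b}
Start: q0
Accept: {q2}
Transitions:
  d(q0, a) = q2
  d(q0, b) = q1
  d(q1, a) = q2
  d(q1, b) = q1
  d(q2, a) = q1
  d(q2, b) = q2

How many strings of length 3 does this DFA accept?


Enumerating all length-3 strings:
  "aaa" -> q2 [accept]
  "aab" -> q1 [reject]
  "aba" -> q1 [reject]
  "abb" -> q2 [accept]
  "baa" -> q1 [reject]
  "bab" -> q2 [accept]
  "bba" -> q2 [accept]
  "bbb" -> q1 [reject]

4 out of 8


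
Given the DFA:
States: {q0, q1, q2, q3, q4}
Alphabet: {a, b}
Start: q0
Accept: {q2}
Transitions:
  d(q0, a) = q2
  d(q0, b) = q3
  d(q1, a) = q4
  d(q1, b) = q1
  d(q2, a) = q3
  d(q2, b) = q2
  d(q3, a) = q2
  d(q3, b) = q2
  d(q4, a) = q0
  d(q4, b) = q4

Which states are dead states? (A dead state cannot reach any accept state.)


Forward reachability from each state:
  q0 -> reaches accept state q2 (live)
  q1 -> reaches accept state q2 (live)
  q2 -> reaches accept state q2 (live)
  q3 -> reaches accept state q2 (live)
  q4 -> reaches accept state q2 (live)

None (all states can reach an accept state)


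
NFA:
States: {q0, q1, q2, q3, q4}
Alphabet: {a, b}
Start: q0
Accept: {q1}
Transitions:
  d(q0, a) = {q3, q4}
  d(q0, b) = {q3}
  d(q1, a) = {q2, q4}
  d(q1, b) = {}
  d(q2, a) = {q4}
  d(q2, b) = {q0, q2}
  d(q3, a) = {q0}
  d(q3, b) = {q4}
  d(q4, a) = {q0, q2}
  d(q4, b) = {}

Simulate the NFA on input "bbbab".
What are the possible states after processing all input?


Start: {q0}
  --b--> {q3}
  --b--> {q4}
  --b--> {}
  --a--> {}
  --b--> {}

{} (empty set, no valid transitions)


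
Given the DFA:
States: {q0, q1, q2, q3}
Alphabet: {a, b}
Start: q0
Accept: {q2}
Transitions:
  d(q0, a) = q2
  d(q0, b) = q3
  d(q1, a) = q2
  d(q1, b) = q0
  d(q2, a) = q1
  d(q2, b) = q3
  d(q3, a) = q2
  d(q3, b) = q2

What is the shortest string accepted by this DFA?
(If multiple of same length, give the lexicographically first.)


BFS by string length (lex-first path to each state shown):
  len 0: q0<-""
  len 1: q2<-"a", q3<-"b"
Found accept state at length 1.

"a"


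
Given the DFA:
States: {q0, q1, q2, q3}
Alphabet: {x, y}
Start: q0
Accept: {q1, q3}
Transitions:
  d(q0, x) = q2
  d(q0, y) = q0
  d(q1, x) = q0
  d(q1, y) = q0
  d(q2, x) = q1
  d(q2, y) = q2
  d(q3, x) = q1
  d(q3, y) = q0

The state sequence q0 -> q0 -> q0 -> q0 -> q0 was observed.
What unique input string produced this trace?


Trace back each transition to find the symbol:
  q0 --[y]--> q0
  q0 --[y]--> q0
  q0 --[y]--> q0
  q0 --[y]--> q0

"yyyy"


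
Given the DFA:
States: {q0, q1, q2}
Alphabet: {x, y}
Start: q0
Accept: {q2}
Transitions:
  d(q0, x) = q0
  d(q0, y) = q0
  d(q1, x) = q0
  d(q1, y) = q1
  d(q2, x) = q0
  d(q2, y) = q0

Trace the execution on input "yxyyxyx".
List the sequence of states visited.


Input: yxyyxyx
d(q0, y) = q0
d(q0, x) = q0
d(q0, y) = q0
d(q0, y) = q0
d(q0, x) = q0
d(q0, y) = q0
d(q0, x) = q0


q0 -> q0 -> q0 -> q0 -> q0 -> q0 -> q0 -> q0


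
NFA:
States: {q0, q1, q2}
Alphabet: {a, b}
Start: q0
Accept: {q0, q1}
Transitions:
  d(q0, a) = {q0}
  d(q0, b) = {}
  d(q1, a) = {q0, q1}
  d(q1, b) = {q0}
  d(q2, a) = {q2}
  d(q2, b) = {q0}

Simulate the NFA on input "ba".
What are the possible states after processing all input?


Start: {q0}
  --b--> {}
  --a--> {}

{} (empty set, no valid transitions)


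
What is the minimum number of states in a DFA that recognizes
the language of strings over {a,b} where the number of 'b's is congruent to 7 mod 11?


States track (count of 'b') mod 11.
Need 11 states: one per remainder 0..10; accept = remainder 7.

11


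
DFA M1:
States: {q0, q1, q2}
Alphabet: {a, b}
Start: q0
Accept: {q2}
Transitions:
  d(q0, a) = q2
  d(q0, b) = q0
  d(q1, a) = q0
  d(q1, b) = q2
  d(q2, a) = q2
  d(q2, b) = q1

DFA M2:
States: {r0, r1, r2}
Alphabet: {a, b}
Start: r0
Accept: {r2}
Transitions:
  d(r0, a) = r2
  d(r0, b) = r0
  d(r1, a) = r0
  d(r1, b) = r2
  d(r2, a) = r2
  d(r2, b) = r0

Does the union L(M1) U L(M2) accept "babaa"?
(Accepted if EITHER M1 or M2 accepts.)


M1: final=q2 accepted=True
M2: final=r2 accepted=True

Yes, union accepts


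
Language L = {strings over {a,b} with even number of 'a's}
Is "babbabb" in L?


count('a') = 2; 2 mod 2 = 0

Yes, "babbabb" is in L


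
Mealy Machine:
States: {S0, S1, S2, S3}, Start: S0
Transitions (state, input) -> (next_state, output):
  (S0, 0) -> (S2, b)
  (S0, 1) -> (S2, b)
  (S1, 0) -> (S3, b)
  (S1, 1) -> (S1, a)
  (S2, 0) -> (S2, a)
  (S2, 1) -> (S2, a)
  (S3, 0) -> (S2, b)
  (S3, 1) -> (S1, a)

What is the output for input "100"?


Step-by-step:
  (S0, 1) -> (S2, b)
  (S2, 0) -> (S2, a)
  (S2, 0) -> (S2, a)

"baa"


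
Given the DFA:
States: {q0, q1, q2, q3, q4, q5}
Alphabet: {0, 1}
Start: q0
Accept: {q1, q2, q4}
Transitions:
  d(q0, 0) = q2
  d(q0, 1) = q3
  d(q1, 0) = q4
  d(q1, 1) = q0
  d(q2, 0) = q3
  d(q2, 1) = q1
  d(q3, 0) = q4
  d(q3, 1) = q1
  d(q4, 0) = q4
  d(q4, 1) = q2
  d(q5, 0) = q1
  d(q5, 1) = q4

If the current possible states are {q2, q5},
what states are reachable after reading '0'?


Apply transition on '0' from each current state:
  d(q2, 0) = q3
  d(q5, 0) = q1

{q1, q3}


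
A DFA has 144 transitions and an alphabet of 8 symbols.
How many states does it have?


Each state has exactly one transition per symbol.
states = transitions / |alphabet| = 144 / 8 = 18

18


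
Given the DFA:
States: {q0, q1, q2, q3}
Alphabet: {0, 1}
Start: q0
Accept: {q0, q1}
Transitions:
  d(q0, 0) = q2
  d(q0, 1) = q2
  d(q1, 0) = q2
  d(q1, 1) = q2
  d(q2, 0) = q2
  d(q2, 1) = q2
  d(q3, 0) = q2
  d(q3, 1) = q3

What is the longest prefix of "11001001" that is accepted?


Run the DFA, marking each prefix where the state is accepting:
  "" -> q0 [accept]
  "1" -> q2 [reject]
  "11" -> q2 [reject]
  "110" -> q2 [reject]
  "1100" -> q2 [reject]
  "11001" -> q2 [reject]
  "110010" -> q2 [reject]
  "1100100" -> q2 [reject]
  "11001001" -> q2 [reject]

""


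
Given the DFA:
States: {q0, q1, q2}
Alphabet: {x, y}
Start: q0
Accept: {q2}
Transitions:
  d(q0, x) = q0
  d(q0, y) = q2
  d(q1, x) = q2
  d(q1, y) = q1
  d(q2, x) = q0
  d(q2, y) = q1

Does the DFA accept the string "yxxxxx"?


Trace: q0 -> q2 -> q0 -> q0 -> q0 -> q0 -> q0
Final state: q0
Accept states: {q2}

No, rejected (final state q0 is not an accept state)


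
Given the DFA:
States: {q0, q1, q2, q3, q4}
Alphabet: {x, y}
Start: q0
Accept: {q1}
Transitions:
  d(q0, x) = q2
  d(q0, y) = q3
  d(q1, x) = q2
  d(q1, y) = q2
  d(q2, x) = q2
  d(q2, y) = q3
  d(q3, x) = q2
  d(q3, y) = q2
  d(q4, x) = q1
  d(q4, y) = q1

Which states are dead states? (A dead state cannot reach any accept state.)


Forward reachability from each state:
  q0 -> reaches {q0, q2, q3}, no accept state (dead)
  q1 -> reaches accept state q1 (live)
  q2 -> reaches {q2, q3}, no accept state (dead)
  q3 -> reaches {q2, q3}, no accept state (dead)
  q4 -> reaches accept state q1 (live)

{q0, q2, q3}


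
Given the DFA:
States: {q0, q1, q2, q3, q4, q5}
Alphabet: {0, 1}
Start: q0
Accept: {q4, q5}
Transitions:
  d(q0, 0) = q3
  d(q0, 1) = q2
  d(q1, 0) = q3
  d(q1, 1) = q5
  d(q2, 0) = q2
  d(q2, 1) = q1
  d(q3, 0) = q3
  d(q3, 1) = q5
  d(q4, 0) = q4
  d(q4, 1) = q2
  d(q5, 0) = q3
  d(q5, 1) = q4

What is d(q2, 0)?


Looking up transition d(q2, 0)

q2


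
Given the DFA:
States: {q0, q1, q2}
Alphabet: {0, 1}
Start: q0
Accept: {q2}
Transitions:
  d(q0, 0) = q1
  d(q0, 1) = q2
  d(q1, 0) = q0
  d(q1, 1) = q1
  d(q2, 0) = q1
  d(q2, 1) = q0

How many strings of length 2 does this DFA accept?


Enumerating all length-2 strings:
  "00" -> q0 [reject]
  "01" -> q1 [reject]
  "10" -> q1 [reject]
  "11" -> q0 [reject]

0 out of 4


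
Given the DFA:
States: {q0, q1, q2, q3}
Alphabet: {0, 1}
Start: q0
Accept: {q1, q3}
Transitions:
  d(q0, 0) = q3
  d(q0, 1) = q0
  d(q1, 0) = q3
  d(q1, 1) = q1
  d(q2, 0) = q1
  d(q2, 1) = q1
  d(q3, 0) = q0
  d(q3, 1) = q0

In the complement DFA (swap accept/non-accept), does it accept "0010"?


Trace: q0 -> q3 -> q0 -> q0 -> q3
Final: q3
Original accept: {q1, q3}
Complement: q3 is in original accept

No, complement rejects (original accepts)


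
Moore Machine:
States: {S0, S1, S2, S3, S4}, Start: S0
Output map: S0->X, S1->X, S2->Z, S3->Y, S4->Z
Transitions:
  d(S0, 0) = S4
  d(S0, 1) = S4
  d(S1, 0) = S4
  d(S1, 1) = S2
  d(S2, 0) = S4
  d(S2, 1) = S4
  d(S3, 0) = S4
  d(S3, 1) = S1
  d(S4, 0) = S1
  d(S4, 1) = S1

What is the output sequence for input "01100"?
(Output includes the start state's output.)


Start: S0 (output X)
  --0--> S4 (output Z)
  --1--> S1 (output X)
  --1--> S2 (output Z)
  --0--> S4 (output Z)
  --0--> S1 (output X)

"XZXZZX"


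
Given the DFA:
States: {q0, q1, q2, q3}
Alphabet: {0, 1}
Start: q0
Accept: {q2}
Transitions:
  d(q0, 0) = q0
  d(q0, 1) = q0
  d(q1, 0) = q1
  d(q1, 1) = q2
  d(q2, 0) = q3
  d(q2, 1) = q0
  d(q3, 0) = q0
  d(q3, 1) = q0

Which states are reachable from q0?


BFS from q0:
  layer 0: {q0}

{q0}


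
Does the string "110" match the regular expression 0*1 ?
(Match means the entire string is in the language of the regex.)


|string| = 3; first = '1'; last = '0'

No, "110" does not match 0*1


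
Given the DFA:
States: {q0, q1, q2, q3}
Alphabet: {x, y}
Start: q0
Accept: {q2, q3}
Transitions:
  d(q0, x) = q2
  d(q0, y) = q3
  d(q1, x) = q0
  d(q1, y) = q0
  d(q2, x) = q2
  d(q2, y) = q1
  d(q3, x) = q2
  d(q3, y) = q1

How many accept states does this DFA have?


Accept states listed: {q2, q3}
Counting: q2(1) q3(2)

2


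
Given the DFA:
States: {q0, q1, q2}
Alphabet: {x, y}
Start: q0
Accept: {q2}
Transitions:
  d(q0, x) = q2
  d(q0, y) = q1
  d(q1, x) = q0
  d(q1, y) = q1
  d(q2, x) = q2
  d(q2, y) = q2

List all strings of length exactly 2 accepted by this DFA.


All strings of length 2: 4 total
Accepted: 2

"xx", "xy"


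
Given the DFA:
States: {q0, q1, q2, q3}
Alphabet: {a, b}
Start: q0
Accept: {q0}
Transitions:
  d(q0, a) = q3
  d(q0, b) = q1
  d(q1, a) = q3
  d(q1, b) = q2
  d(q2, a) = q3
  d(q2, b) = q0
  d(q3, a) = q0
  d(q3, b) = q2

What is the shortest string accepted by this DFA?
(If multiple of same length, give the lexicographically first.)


BFS by string length (lex-first path to each state shown):
  len 0: q0<-""
Found accept state at length 0.

"" (empty string)


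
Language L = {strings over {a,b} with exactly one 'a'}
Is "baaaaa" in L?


count('a') = 5

No, "baaaaa" is not in L


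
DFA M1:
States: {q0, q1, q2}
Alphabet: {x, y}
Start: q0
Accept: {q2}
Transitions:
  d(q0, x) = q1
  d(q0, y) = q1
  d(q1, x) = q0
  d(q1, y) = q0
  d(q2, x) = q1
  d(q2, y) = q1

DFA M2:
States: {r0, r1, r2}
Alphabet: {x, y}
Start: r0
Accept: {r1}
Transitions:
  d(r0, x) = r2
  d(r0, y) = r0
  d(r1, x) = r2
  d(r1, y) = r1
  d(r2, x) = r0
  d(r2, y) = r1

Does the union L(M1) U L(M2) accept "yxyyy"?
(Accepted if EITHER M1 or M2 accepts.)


M1: final=q1 accepted=False
M2: final=r1 accepted=True

Yes, union accepts


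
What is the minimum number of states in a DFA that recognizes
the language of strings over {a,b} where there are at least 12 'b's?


States: count = 0, 1, ..., 11, and a final '>= 12' state.
Total: 12 + 1 = 13. Accept = '>= 12' state.

13


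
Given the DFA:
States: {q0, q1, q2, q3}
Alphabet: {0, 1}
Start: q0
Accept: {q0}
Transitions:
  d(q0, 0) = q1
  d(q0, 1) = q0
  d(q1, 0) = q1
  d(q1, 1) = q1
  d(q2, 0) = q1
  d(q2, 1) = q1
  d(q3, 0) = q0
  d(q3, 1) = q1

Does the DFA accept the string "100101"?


Trace: q0 -> q0 -> q1 -> q1 -> q1 -> q1 -> q1
Final state: q1
Accept states: {q0}

No, rejected (final state q1 is not an accept state)


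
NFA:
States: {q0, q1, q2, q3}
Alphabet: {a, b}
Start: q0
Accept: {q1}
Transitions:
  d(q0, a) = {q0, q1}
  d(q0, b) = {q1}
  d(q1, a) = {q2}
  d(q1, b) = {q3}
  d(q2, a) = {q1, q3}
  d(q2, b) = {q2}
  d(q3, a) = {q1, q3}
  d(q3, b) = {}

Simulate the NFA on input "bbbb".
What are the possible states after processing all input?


Start: {q0}
  --b--> {q1}
  --b--> {q3}
  --b--> {}
  --b--> {}

{} (empty set, no valid transitions)


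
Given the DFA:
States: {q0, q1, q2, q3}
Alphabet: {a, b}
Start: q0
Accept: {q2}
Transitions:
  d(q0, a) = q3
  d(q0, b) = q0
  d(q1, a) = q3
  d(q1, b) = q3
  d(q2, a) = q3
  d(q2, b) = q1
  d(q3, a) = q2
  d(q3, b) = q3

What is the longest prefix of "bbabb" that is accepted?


Run the DFA, marking each prefix where the state is accepting:
  "" -> q0 [reject]
  "b" -> q0 [reject]
  "bb" -> q0 [reject]
  "bba" -> q3 [reject]
  "bbab" -> q3 [reject]
  "bbabb" -> q3 [reject]

No prefix is accepted


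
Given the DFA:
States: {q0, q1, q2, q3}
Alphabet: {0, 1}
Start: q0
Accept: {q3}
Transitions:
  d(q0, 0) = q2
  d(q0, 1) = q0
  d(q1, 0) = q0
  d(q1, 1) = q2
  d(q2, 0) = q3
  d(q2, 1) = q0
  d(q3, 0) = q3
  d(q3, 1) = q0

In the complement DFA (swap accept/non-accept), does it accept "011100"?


Trace: q0 -> q2 -> q0 -> q0 -> q0 -> q2 -> q3
Final: q3
Original accept: {q3}
Complement: q3 is in original accept

No, complement rejects (original accepts)


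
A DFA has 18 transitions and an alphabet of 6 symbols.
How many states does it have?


Each state has exactly one transition per symbol.
states = transitions / |alphabet| = 18 / 6 = 3

3


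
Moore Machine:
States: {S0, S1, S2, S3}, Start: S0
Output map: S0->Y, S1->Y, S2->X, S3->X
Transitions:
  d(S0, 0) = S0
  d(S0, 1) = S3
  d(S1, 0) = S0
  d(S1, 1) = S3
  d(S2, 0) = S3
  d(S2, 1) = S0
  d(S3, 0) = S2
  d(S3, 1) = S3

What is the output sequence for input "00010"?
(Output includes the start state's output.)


Start: S0 (output Y)
  --0--> S0 (output Y)
  --0--> S0 (output Y)
  --0--> S0 (output Y)
  --1--> S3 (output X)
  --0--> S2 (output X)

"YYYYXX"


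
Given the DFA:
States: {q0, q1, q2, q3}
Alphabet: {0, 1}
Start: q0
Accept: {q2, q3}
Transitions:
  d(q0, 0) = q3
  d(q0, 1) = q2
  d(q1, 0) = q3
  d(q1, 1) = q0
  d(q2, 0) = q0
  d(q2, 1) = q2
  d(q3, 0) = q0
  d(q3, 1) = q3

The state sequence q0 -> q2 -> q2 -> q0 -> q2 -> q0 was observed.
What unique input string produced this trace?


Trace back each transition to find the symbol:
  q0 --[1]--> q2
  q2 --[1]--> q2
  q2 --[0]--> q0
  q0 --[1]--> q2
  q2 --[0]--> q0

"11010"


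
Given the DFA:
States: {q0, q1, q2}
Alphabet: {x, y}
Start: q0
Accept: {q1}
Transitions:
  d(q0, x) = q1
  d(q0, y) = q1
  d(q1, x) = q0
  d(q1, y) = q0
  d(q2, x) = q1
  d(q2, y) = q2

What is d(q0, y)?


Looking up transition d(q0, y)

q1


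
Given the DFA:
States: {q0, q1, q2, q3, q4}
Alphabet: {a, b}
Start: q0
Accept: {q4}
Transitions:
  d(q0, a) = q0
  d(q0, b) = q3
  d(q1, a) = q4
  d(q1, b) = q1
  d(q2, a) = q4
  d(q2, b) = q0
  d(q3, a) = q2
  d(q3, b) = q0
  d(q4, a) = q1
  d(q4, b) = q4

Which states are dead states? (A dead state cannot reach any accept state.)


Forward reachability from each state:
  q0 -> reaches accept state q4 (live)
  q1 -> reaches accept state q4 (live)
  q2 -> reaches accept state q4 (live)
  q3 -> reaches accept state q4 (live)
  q4 -> reaches accept state q4 (live)

None (all states can reach an accept state)


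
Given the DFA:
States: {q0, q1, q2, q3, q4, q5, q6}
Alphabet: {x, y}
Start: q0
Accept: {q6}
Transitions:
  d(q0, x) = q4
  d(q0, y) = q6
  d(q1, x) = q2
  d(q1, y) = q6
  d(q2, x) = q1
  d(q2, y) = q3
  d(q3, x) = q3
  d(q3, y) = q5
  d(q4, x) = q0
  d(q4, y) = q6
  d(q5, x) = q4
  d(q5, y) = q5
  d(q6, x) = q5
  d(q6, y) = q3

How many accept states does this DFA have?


Accept states listed: {q6}
Counting: q6(1)

1


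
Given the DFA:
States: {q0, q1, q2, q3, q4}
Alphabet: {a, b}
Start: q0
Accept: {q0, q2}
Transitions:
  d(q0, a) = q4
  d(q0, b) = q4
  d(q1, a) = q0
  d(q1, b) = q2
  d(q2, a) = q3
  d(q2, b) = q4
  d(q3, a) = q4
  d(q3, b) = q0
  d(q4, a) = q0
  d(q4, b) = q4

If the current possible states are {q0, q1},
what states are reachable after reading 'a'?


Apply transition on 'a' from each current state:
  d(q0, a) = q4
  d(q1, a) = q0

{q0, q4}


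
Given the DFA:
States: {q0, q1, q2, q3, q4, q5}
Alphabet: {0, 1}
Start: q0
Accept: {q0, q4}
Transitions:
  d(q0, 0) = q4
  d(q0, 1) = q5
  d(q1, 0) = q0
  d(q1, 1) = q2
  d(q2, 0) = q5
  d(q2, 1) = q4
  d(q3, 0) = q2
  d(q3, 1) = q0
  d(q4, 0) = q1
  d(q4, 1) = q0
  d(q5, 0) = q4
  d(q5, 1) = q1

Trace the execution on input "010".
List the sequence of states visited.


Input: 010
d(q0, 0) = q4
d(q4, 1) = q0
d(q0, 0) = q4


q0 -> q4 -> q0 -> q4


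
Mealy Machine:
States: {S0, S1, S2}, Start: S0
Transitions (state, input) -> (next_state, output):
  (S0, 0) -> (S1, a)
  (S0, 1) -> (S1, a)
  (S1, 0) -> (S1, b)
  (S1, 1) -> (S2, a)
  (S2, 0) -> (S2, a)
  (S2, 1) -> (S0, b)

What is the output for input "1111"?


Step-by-step:
  (S0, 1) -> (S1, a)
  (S1, 1) -> (S2, a)
  (S2, 1) -> (S0, b)
  (S0, 1) -> (S1, a)

"aaba"


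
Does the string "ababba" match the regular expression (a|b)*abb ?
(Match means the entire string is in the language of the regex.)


|string| = 6; first = 'a'; last = 'a'

No, "ababba" does not match (a|b)*abb


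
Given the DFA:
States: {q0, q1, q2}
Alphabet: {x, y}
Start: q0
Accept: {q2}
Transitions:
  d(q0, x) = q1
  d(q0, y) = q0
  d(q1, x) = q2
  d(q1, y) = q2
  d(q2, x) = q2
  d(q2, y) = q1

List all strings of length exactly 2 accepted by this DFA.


All strings of length 2: 4 total
Accepted: 2

"xx", "xy"


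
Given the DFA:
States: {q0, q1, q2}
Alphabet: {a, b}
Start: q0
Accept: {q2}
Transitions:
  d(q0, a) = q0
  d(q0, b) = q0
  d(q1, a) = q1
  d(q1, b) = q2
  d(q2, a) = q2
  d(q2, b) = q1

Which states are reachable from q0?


BFS from q0:
  layer 0: {q0}

{q0}


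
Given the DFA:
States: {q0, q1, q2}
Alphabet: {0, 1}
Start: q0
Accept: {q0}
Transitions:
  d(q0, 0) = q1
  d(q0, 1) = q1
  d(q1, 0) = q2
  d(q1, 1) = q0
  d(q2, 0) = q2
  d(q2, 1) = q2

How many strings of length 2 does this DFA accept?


Enumerating all length-2 strings:
  "00" -> q2 [reject]
  "01" -> q0 [accept]
  "10" -> q2 [reject]
  "11" -> q0 [accept]

2 out of 4


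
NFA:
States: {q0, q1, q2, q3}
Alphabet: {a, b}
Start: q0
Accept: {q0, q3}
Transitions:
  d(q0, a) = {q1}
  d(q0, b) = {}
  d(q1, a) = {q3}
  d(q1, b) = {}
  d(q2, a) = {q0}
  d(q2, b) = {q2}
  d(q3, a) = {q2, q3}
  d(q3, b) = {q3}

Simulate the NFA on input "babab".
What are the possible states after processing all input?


Start: {q0}
  --b--> {}
  --a--> {}
  --b--> {}
  --a--> {}
  --b--> {}

{} (empty set, no valid transitions)


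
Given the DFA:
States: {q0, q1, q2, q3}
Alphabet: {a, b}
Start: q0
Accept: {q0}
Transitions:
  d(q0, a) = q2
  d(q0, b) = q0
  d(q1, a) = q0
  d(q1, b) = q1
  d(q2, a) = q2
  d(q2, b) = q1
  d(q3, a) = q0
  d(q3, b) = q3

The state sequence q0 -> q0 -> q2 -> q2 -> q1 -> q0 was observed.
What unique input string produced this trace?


Trace back each transition to find the symbol:
  q0 --[b]--> q0
  q0 --[a]--> q2
  q2 --[a]--> q2
  q2 --[b]--> q1
  q1 --[a]--> q0

"baaba"


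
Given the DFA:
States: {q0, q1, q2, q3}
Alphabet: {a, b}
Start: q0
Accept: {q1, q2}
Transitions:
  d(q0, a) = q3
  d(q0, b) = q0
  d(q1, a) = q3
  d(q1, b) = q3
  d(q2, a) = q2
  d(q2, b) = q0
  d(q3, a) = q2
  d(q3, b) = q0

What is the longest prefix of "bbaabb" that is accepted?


Run the DFA, marking each prefix where the state is accepting:
  "" -> q0 [reject]
  "b" -> q0 [reject]
  "bb" -> q0 [reject]
  "bba" -> q3 [reject]
  "bbaa" -> q2 [accept]
  "bbaab" -> q0 [reject]
  "bbaabb" -> q0 [reject]

"bbaa"


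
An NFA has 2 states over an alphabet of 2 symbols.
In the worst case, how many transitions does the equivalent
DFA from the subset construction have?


Subset construction: one DFA state per subset of NFA states = 2^2 = 4 states.
Each DFA state has 2 outgoing transitions: 4 * 2 = 8

8


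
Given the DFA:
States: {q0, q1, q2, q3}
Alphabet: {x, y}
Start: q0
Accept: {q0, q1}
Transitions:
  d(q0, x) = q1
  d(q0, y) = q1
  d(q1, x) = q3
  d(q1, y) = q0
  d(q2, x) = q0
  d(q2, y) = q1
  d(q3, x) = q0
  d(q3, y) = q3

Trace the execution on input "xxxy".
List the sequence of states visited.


Input: xxxy
d(q0, x) = q1
d(q1, x) = q3
d(q3, x) = q0
d(q0, y) = q1


q0 -> q1 -> q3 -> q0 -> q1


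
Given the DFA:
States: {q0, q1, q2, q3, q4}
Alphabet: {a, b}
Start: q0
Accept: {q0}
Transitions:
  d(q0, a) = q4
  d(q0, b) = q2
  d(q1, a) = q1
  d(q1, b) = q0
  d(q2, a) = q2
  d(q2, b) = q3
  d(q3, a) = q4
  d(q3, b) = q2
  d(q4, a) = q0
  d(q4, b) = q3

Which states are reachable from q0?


BFS from q0:
  layer 0: {q0}
  layer 1: {q2, q4}
  layer 2: {q3}

{q0, q2, q3, q4}


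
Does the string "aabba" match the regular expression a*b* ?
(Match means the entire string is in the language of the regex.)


|string| = 5; first = 'a'; last = 'a'

No, "aabba" does not match a*b*


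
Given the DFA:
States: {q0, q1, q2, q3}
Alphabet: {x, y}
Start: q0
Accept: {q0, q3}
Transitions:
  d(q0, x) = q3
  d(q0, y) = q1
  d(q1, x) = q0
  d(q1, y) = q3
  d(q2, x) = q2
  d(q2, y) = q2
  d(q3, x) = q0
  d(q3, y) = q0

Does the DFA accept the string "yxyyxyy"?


Trace: q0 -> q1 -> q0 -> q1 -> q3 -> q0 -> q1 -> q3
Final state: q3
Accept states: {q0, q3}

Yes, accepted (final state q3 is an accept state)


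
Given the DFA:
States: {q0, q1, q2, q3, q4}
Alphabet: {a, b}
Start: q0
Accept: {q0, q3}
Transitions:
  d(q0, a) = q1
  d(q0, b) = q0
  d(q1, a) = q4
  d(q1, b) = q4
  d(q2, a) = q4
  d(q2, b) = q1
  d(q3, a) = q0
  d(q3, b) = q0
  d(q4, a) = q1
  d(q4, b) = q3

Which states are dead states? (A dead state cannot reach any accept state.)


Forward reachability from each state:
  q0 -> reaches accept state q0 (live)
  q1 -> reaches accept state q0 (live)
  q2 -> reaches accept state q0 (live)
  q3 -> reaches accept state q0 (live)
  q4 -> reaches accept state q0 (live)

None (all states can reach an accept state)


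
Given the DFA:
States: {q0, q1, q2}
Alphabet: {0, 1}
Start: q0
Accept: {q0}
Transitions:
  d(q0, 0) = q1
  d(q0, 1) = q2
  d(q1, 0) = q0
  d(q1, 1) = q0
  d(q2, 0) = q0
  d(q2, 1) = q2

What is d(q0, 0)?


Looking up transition d(q0, 0)

q1


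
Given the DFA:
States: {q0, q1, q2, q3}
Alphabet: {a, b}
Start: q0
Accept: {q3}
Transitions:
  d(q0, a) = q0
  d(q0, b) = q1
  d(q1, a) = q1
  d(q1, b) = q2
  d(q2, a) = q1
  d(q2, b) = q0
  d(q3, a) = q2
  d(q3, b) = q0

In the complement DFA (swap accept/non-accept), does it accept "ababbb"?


Trace: q0 -> q0 -> q1 -> q1 -> q2 -> q0 -> q1
Final: q1
Original accept: {q3}
Complement: q1 is not in original accept

Yes, complement accepts (original rejects)


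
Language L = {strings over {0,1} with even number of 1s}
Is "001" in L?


count('1') = 1; 1 mod 2 = 1

No, "001" is not in L


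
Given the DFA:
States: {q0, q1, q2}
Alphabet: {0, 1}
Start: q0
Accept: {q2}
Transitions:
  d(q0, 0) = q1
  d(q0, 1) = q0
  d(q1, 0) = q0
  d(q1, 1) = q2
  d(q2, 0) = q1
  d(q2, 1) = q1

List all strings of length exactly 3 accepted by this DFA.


All strings of length 3: 8 total
Accepted: 1

"101"


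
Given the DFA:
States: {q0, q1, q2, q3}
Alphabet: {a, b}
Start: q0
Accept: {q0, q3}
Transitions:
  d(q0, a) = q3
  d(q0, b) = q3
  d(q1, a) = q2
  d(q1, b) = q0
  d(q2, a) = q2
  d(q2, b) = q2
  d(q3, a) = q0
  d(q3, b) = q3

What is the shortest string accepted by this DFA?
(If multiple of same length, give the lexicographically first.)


BFS by string length (lex-first path to each state shown):
  len 0: q0<-""
Found accept state at length 0.

"" (empty string)


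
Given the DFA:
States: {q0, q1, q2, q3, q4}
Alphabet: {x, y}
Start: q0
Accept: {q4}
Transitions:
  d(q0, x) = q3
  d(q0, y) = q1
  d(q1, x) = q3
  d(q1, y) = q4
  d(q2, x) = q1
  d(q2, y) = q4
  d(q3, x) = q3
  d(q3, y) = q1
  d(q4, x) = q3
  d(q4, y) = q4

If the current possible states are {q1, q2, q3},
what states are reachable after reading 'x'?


Apply transition on 'x' from each current state:
  d(q1, x) = q3
  d(q2, x) = q1
  d(q3, x) = q3

{q1, q3}
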